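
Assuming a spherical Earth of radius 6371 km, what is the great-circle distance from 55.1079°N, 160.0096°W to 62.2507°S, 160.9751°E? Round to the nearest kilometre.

13484 km

Δλ = 160.9751 − -160.0096 = 320.9847°; wrapped into (−180°, 180°]: -39.0153°.
Δφ = -62.2507 − 55.1079 = -117.3586°.
a = sin²(Δφ/2) + cos φ₁ · cos φ₂ · sin²(Δλ/2) = 0.759479.
c = 2·atan2(√a, √(1−a)) = 2.11643 rad → d = 6371·c ≈ 13483.76 km.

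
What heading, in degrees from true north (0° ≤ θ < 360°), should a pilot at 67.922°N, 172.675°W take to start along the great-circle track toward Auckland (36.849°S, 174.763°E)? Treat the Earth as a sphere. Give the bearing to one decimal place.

Δλ = 174.763 − -172.675 = 347.438°; wrapped into (−180°, 180°]: -12.562°.
θ = atan2( sin Δλ · cos φ₂ , cos φ₁ · sin φ₂ − sin φ₁ · cos φ₂ · cos Δλ )
  = atan2(-0.17404, -0.94920) = -169.610° → normalised to [0°, 360°): 190.390°.

190.4°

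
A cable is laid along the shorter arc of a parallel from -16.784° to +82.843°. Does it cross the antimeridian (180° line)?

No

Signed shortest Δλ = ((82.843 − -16.784 + 180) mod 360) − 180 = 99.627°.
Going east by 99.627° from -16.784° reaches +82.843° without touching 180°.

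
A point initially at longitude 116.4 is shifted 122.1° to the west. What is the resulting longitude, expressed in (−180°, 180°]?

Start at +116.4°; shift −122.1° → -5.7°.
-5.7° already lies in (−180°, 180°].

-5.7°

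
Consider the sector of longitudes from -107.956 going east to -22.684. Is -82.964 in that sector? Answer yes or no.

Band width going east from -107.956° to -22.684°: ((-22.684 − -107.956) mod 360) = 85.272°.
Offset of -82.964° east of the west edge: ((-82.964 − -107.956) mod 360) = 24.992°.
24.992° ≤ 85.272° ⇒ inside.

Yes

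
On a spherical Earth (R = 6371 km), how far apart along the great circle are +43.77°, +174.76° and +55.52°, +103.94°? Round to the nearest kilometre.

Δλ = 103.94 − 174.76 = -70.82°.
Δφ = 55.52 − 43.77 = 11.75°.
a = sin²(Δφ/2) + cos φ₁ · cos φ₂ · sin²(Δλ/2) = 0.147727.
c = 2·atan2(√a, √(1−a)) = 0.78901 rad → d = 6371·c ≈ 5026.80 km.

5027 km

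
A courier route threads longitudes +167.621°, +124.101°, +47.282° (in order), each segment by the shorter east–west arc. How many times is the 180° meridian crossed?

0

Leg 1: +167.621° → +124.101°, shortest Δλ = -43.52° (west) — does not cross 180°.
Leg 2: +124.101° → +47.282°, shortest Δλ = -76.819° (west) — does not cross 180°.
Total crossings: 0.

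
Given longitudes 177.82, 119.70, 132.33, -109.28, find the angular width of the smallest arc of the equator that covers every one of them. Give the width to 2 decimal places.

131.02°

Sort the longitudes: -109.28°, +119.70°, +132.33°, +177.82°.
Eastward gaps between consecutive values (wrapping around): 228.98°, 12.63°, 45.49°, 72.90°.
Largest gap = 228.98° ⇒ minimal covering band is its complement: 360° − 228.98° = 131.02°.
Band runs from +119.70° eastward to -109.28°, crossing the antimeridian.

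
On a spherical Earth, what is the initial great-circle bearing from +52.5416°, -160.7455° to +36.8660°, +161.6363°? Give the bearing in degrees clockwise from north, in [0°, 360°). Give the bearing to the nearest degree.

254°

Δλ = 161.6363 − -160.7455 = 322.3818°; wrapped into (−180°, 180°]: -37.6182°.
θ = atan2( sin Δλ · cos φ₂ , cos φ₁ · sin φ₂ − sin φ₁ · cos φ₂ · cos Δλ )
  = atan2(-0.48834, -0.13816) = -105.797° → normalised to [0°, 360°): 254.203°.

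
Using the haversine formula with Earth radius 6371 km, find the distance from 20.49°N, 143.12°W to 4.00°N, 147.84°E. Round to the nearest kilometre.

7670 km

Δλ = 147.84 − -143.12 = 290.96°; wrapped into (−180°, 180°]: -69.04°.
Δφ = 4.00 − 20.49 = -16.49°.
a = sin²(Δφ/2) + cos φ₁ · cos φ₂ · sin²(Δλ/2) = 0.320657.
c = 2·atan2(√a, √(1−a)) = 1.20394 rad → d = 6371·c ≈ 7670.28 km.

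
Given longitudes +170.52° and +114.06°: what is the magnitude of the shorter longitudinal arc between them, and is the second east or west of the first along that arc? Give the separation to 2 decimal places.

56.46° west

Raw difference: 114.06 − 170.52 = -56.46°.
Normalise into (−180°, 180°]: -56.46° stays -56.46°.
Negative ⇒ the second point lies to the west; separation 56.46°.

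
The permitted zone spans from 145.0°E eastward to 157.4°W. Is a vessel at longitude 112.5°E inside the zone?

Band width going east from +145.0° to -157.4°: ((-157.4 − 145.0) mod 360) = 57.6°.
Offset of +112.5° east of the west edge: ((112.5 − 145.0) mod 360) = 327.5°.
327.5° > 57.6° ⇒ outside.

No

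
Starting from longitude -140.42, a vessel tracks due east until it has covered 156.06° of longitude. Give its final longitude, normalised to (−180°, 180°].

+15.64°

Start at -140.42°; shift +156.06° → +15.64°.
+15.64° already lies in (−180°, 180°].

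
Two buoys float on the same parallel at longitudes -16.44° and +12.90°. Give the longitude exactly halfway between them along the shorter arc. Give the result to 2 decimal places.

Signed shortest Δλ from -16.44° to +12.90° is +29.34°.
Midpoint longitude = -16.44° + (+29.34°)/2 = -16.44° + 14.67° = -1.77°.

-1.77°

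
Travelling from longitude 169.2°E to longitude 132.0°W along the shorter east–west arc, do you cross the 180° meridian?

Yes

Naïve |-132.0 − 169.2| = 301.2° > 180°, so the shorter arc goes the other way round — across 180°.
Signed shortest Δλ = ((-132.0 − 169.2 + 180) mod 360) − 180 = 58.8°.
Going east by 58.8° from +169.2° passes through 180° before reaching -132.0°.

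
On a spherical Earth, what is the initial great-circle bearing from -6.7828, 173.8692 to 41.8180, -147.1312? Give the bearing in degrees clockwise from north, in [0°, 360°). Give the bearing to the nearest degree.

Δλ = -147.1312 − 173.8692 = -321.0004°; wrapped into (−180°, 180°]: 38.9996°.
θ = atan2( sin Δλ · cos φ₂ , cos φ₁ · sin φ₂ − sin φ₁ · cos φ₂ · cos Δλ )
  = atan2(0.46901, 0.73050) = 32.702° → normalised to [0°, 360°): 32.702°.

33°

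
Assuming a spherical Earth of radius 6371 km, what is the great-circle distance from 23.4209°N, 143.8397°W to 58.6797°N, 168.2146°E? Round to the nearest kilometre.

Δλ = 168.2146 − -143.8397 = 312.0543°; wrapped into (−180°, 180°]: -47.9457°.
Δφ = 58.6797 − 23.4209 = 35.2588°.
a = sin²(Δφ/2) + cos φ₁ · cos φ₂ · sin²(Δλ/2) = 0.170467.
c = 2·atan2(√a, √(1−a)) = 0.85122 rad → d = 6371·c ≈ 5423.12 km.

5423 km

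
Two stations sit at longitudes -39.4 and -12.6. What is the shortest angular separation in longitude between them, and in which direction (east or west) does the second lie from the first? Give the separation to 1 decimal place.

Raw difference: -12.6 − -39.4 = 26.8°.
Normalise into (−180°, 180°]: 26.8° stays 26.8°.
Positive ⇒ the second point lies to the east; separation 26.8°.

26.8° east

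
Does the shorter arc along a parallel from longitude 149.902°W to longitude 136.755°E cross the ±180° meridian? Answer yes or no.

Naïve |136.755 − -149.902| = 286.657° > 180°, so the shorter arc goes the other way round — across 180°.
Signed shortest Δλ = ((136.755 − -149.902 + 180) mod 360) − 180 = -73.343°.
Going west by 73.343° from -149.902° passes through 180° before reaching +136.755°.

Yes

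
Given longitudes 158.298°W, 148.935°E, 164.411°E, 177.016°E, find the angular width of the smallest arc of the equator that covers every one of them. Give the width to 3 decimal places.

Sort the longitudes: -158.298°, +148.935°, +164.411°, +177.016°.
Eastward gaps between consecutive values (wrapping around): 307.233°, 15.476°, 12.605°, 24.686°.
Largest gap = 307.233° ⇒ minimal covering band is its complement: 360° − 307.233° = 52.767°.
Band runs from +148.935° eastward to -158.298°, crossing the antimeridian.

52.767°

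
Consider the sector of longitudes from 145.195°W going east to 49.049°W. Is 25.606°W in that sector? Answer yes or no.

Band width going east from -145.195° to -49.049°: ((-49.049 − -145.195) mod 360) = 96.146°.
Offset of -25.606° east of the west edge: ((-25.606 − -145.195) mod 360) = 119.589°.
119.589° > 96.146° ⇒ outside.

No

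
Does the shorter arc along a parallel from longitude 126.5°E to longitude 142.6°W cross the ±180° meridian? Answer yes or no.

Yes

Naïve |-142.6 − 126.5| = 269.1° > 180°, so the shorter arc goes the other way round — across 180°.
Signed shortest Δλ = ((-142.6 − 126.5 + 180) mod 360) − 180 = 90.9°.
Going east by 90.9° from +126.5° passes through 180° before reaching -142.6°.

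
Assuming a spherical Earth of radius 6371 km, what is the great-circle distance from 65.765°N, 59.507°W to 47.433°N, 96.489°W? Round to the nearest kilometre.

Δλ = -96.489 − -59.507 = -36.982°.
Δφ = 47.433 − 65.765 = -18.332°.
a = sin²(Δφ/2) + cos φ₁ · cos φ₂ · sin²(Δλ/2) = 0.053305.
c = 2·atan2(√a, √(1−a)) = 0.46596 rad → d = 6371·c ≈ 2968.65 km.

2969 km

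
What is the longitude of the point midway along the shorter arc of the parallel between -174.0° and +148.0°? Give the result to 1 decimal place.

Signed shortest Δλ from -174.0° to +148.0° is -38.0°.
Midpoint longitude = -174.0° + (-38.0°)/2 = -174.0° − 19.0° = -193.0°.
Normalise into (−180°, 180°]: +167.0°.
(The naïve average (-174.0 + +148.0)/2 = -13.0° is on the wrong side of the globe.)

+167.0°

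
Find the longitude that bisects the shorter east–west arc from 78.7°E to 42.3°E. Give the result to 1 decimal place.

Signed shortest Δλ from +78.7° to +42.3° is -36.4°.
Midpoint longitude = +78.7° + (-36.4°)/2 = +78.7° − 18.2° = +60.5°.

60.5°E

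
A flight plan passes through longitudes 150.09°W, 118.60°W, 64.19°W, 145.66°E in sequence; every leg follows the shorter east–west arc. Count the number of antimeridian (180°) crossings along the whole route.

1

Leg 1: -150.09° → -118.60°, shortest Δλ = 31.49° (east) — does not cross 180°.
Leg 2: -118.60° → -64.19°, shortest Δλ = 54.41° (east) — does not cross 180°.
Leg 3: -64.19° → +145.66°, shortest Δλ = -150.15° (west) — crosses 180°.
Total crossings: 1.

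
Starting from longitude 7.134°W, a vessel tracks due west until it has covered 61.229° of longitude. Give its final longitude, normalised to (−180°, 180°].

Start at -7.134°; shift −61.229° → -68.363°.
-68.363° already lies in (−180°, 180°].

68.363°W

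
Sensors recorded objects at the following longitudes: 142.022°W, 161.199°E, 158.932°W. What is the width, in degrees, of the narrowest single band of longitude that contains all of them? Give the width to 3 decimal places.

56.779°

Sort the longitudes: -158.932°, -142.022°, +161.199°.
Eastward gaps between consecutive values (wrapping around): 16.910°, 303.221°, 39.869°.
Largest gap = 303.221° ⇒ minimal covering band is its complement: 360° − 303.221° = 56.779°.
Band runs from +161.199° eastward to -142.022°, crossing the antimeridian.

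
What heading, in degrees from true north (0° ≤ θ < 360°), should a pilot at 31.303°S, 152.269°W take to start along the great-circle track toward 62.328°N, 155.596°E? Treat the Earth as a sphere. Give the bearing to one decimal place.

337.9°

Δλ = 155.596 − -152.269 = 307.865°; wrapped into (−180°, 180°]: -52.135°.
θ = atan2( sin Δλ · cos φ₂ , cos φ₁ · sin φ₂ − sin φ₁ · cos φ₂ · cos Δλ )
  = atan2(-0.36663, 0.90481) = -22.058° → normalised to [0°, 360°): 337.942°.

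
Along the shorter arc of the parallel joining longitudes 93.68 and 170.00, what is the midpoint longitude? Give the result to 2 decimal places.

Signed shortest Δλ from +93.68° to +170.00° is +76.32°.
Midpoint longitude = +93.68° + (+76.32°)/2 = +93.68° + 38.16° = +131.84°.

+131.84°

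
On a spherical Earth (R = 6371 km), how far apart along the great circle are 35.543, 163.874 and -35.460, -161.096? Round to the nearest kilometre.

8689 km

Δλ = -161.096 − 163.874 = -324.970°; wrapped into (−180°, 180°]: 35.030°.
Δφ = -35.460 − 35.543 = -71.003°.
a = sin²(Δφ/2) + cos φ₁ · cos φ₂ · sin²(Δλ/2) = 0.397270.
c = 2·atan2(√a, √(1−a)) = 1.36386 rad → d = 6371·c ≈ 8689.16 km.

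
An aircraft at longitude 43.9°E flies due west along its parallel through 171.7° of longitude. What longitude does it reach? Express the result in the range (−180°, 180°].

Start at +43.9°; shift −171.7° → -127.8°.
-127.8° already lies in (−180°, 180°].

127.8°W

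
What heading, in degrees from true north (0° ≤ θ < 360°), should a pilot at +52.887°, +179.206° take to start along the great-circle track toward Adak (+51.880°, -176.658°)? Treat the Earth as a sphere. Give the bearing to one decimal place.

110.1°

Δλ = -176.658 − 179.206 = -355.864°; wrapped into (−180°, 180°]: 4.136°.
θ = atan2( sin Δλ · cos φ₂ , cos φ₁ · sin φ₂ − sin φ₁ · cos φ₂ · cos Δλ )
  = atan2(0.04452, -0.01629) = 110.099° → normalised to [0°, 360°): 110.099°.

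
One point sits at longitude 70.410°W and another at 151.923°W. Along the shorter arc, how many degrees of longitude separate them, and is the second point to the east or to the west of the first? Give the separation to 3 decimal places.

81.513° west

Raw difference: -151.923 − -70.410 = -81.513°.
Normalise into (−180°, 180°]: -81.513° stays -81.513°.
Negative ⇒ the second point lies to the west; separation 81.513°.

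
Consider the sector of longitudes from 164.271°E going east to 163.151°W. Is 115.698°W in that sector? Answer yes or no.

No

Band width going east from +164.271° to -163.151°: ((-163.151 − 164.271) mod 360) = 32.578°.
Offset of -115.698° east of the west edge: ((-115.698 − 164.271) mod 360) = 80.031°.
80.031° > 32.578° ⇒ outside.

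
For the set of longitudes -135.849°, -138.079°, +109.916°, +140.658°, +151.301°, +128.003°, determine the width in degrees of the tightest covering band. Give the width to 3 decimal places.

114.235°

Sort the longitudes: -138.079°, -135.849°, +109.916°, +128.003°, +140.658°, +151.301°.
Eastward gaps between consecutive values (wrapping around): 2.230°, 245.765°, 18.087°, 12.655°, 10.643°, 70.620°.
Largest gap = 245.765° ⇒ minimal covering band is its complement: 360° − 245.765° = 114.235°.
Band runs from +109.916° eastward to -135.849°, crossing the antimeridian.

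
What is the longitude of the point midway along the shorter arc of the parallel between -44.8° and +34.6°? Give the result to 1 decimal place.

-5.1°

Signed shortest Δλ from -44.8° to +34.6° is +79.4°.
Midpoint longitude = -44.8° + (+79.4°)/2 = -44.8° + 39.7° = -5.1°.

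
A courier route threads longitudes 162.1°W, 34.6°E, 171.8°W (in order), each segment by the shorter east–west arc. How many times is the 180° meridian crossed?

2

Leg 1: -162.1° → +34.6°, shortest Δλ = -163.3° (west) — crosses 180°.
Leg 2: +34.6° → -171.8°, shortest Δλ = 153.6° (east) — crosses 180°.
Total crossings: 2.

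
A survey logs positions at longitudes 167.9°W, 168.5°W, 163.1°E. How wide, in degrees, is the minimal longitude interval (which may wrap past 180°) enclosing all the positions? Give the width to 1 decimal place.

29.0°

Sort the longitudes: -168.5°, -167.9°, +163.1°.
Eastward gaps between consecutive values (wrapping around): 0.6°, 331.0°, 28.4°.
Largest gap = 331.0° ⇒ minimal covering band is its complement: 360° − 331.0° = 29.0°.
Band runs from +163.1° eastward to -167.9°, crossing the antimeridian.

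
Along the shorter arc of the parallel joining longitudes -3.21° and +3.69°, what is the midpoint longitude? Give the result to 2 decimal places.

Signed shortest Δλ from -3.21° to +3.69° is +6.90°.
Midpoint longitude = -3.21° + (+6.90°)/2 = -3.21° + 3.45° = +0.24°.

+0.24°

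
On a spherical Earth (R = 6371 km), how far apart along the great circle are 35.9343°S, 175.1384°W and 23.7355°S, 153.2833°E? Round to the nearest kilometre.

Δλ = 153.2833 − -175.1384 = 328.4217°; wrapped into (−180°, 180°]: -31.5783°.
Δφ = -23.7355 − -35.9343 = 12.1988°.
a = sin²(Δφ/2) + cos φ₁ · cos φ₂ · sin²(Δλ/2) = 0.066166.
c = 2·atan2(√a, √(1−a)) = 0.52031 rad → d = 6371·c ≈ 3314.87 km.

3315 km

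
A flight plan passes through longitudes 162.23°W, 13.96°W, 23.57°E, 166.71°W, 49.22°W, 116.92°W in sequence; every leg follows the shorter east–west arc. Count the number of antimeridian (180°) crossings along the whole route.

1

Leg 1: -162.23° → -13.96°, shortest Δλ = 148.27° (east) — does not cross 180°.
Leg 2: -13.96° → +23.57°, shortest Δλ = 37.53° (east) — does not cross 180°.
Leg 3: +23.57° → -166.71°, shortest Δλ = 169.72° (east) — crosses 180°.
Leg 4: -166.71° → -49.22°, shortest Δλ = 117.49° (east) — does not cross 180°.
Leg 5: -49.22° → -116.92°, shortest Δλ = -67.7° (west) — does not cross 180°.
Total crossings: 1.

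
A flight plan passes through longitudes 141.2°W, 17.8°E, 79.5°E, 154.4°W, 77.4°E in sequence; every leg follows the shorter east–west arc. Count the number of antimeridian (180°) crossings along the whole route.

Leg 1: -141.2° → +17.8°, shortest Δλ = 159.0° (east) — does not cross 180°.
Leg 2: +17.8° → +79.5°, shortest Δλ = 61.7° (east) — does not cross 180°.
Leg 3: +79.5° → -154.4°, shortest Δλ = 126.1° (east) — crosses 180°.
Leg 4: -154.4° → +77.4°, shortest Δλ = -128.2° (west) — crosses 180°.
Total crossings: 2.

2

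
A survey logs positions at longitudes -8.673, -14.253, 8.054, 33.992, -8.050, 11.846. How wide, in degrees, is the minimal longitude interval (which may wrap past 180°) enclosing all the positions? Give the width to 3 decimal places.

Sort the longitudes: -14.253°, -8.673°, -8.050°, +8.054°, +11.846°, +33.992°.
Eastward gaps between consecutive values (wrapping around): 5.580°, 0.623°, 16.104°, 3.792°, 22.146°, 311.755°.
Largest gap = 311.755° ⇒ minimal covering band is its complement: 360° − 311.755° = 48.245°.
Band runs from -14.253° eastward to +33.992°.

48.245°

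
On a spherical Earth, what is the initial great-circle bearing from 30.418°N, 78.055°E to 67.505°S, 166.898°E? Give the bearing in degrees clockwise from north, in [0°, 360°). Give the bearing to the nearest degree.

154°

Δλ = 166.898 − 78.055 = 88.843°.
θ = atan2( sin Δλ · cos φ₂ , cos φ₁ · sin φ₂ − sin φ₁ · cos φ₂ · cos Δλ )
  = atan2(0.38252, -0.80065) = 154.463° → normalised to [0°, 360°): 154.463°.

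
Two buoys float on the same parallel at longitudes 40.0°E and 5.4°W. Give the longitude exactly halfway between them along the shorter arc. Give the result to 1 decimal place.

Signed shortest Δλ from +40.0° to -5.4° is -45.4°.
Midpoint longitude = +40.0° + (-45.4°)/2 = +40.0° − 22.7° = +17.3°.

17.3°E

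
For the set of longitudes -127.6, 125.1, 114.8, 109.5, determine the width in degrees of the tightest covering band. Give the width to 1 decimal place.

Sort the longitudes: -127.6°, +109.5°, +114.8°, +125.1°.
Eastward gaps between consecutive values (wrapping around): 237.1°, 5.3°, 10.3°, 107.3°.
Largest gap = 237.1° ⇒ minimal covering band is its complement: 360° − 237.1° = 122.9°.
Band runs from +109.5° eastward to -127.6°, crossing the antimeridian.

122.9°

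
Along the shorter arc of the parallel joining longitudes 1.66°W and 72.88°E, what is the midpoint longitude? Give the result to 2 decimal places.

Signed shortest Δλ from -1.66° to +72.88° is +74.54°.
Midpoint longitude = -1.66° + (+74.54°)/2 = -1.66° + 37.27° = +35.61°.

35.61°E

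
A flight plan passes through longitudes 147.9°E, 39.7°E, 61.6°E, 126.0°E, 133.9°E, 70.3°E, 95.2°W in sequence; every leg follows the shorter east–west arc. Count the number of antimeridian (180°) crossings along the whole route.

0

Leg 1: +147.9° → +39.7°, shortest Δλ = -108.2° (west) — does not cross 180°.
Leg 2: +39.7° → +61.6°, shortest Δλ = 21.9° (east) — does not cross 180°.
Leg 3: +61.6° → +126.0°, shortest Δλ = 64.4° (east) — does not cross 180°.
Leg 4: +126.0° → +133.9°, shortest Δλ = 7.9° (east) — does not cross 180°.
Leg 5: +133.9° → +70.3°, shortest Δλ = -63.6° (west) — does not cross 180°.
Leg 6: +70.3° → -95.2°, shortest Δλ = -165.5° (west) — does not cross 180°.
Total crossings: 0.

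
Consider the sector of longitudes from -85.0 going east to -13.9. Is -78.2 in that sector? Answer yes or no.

Yes

Band width going east from -85.0° to -13.9°: ((-13.9 − -85.0) mod 360) = 71.1°.
Offset of -78.2° east of the west edge: ((-78.2 − -85.0) mod 360) = 6.8°.
6.8° ≤ 71.1° ⇒ inside.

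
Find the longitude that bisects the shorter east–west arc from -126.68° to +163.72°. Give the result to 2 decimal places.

Signed shortest Δλ from -126.68° to +163.72° is -69.60°.
Midpoint longitude = -126.68° + (-69.60°)/2 = -126.68° − 34.80° = -161.48°.
(The naïve average (-126.68 + +163.72)/2 = 18.52° is on the wrong side of the globe.)

-161.48°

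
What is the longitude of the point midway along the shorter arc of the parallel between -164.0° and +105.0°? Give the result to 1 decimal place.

+150.5°

Signed shortest Δλ from -164.0° to +105.0° is -91.0°.
Midpoint longitude = -164.0° + (-91.0°)/2 = -164.0° − 45.5° = -209.5°.
Normalise into (−180°, 180°]: +150.5°.
(The naïve average (-164.0 + +105.0)/2 = -29.5° is on the wrong side of the globe.)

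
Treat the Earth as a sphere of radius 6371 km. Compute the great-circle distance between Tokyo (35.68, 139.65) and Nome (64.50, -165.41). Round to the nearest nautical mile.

Δλ = -165.41 − 139.65 = -305.06°; wrapped into (−180°, 180°]: 54.94°.
Δφ = 64.50 − 35.68 = 28.82°.
a = sin²(Δφ/2) + cos φ₁ · cos φ₂ · sin²(Δλ/2) = 0.136341.
c = 2·atan2(√a, √(1−a)) = 0.75639 rad → d = 6371·c ≈ 4818.96 km ≈ 2602.03 nmi.

2602 nmi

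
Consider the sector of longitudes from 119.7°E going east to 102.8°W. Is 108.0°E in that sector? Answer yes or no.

Band width going east from +119.7° to -102.8°: ((-102.8 − 119.7) mod 360) = 137.5°.
Offset of +108.0° east of the west edge: ((108.0 − 119.7) mod 360) = 348.3°.
348.3° > 137.5° ⇒ outside.

No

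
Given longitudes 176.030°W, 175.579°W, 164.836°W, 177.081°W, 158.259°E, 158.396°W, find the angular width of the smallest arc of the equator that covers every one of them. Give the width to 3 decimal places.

43.345°

Sort the longitudes: -177.081°, -176.030°, -175.579°, -164.836°, -158.396°, +158.259°.
Eastward gaps between consecutive values (wrapping around): 1.051°, 0.451°, 10.743°, 6.440°, 316.655°, 24.660°.
Largest gap = 316.655° ⇒ minimal covering band is its complement: 360° − 316.655° = 43.345°.
Band runs from +158.259° eastward to -158.396°, crossing the antimeridian.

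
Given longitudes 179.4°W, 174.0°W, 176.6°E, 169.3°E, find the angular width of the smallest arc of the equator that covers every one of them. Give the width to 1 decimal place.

Sort the longitudes: -179.4°, -174.0°, +169.3°, +176.6°.
Eastward gaps between consecutive values (wrapping around): 5.4°, 343.3°, 7.3°, 4.0°.
Largest gap = 343.3° ⇒ minimal covering band is its complement: 360° − 343.3° = 16.7°.
Band runs from +169.3° eastward to -174.0°, crossing the antimeridian.

16.7°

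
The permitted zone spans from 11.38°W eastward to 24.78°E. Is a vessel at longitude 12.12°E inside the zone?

Yes

Band width going east from -11.38° to +24.78°: ((24.78 − -11.38) mod 360) = 36.16°.
Offset of +12.12° east of the west edge: ((12.12 − -11.38) mod 360) = 23.50°.
23.50° ≤ 36.16° ⇒ inside.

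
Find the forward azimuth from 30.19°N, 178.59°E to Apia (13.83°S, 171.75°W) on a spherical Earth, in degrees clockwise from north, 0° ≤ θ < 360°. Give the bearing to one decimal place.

Δλ = -171.75 − 178.59 = -350.34°; wrapped into (−180°, 180°]: 9.66°.
θ = atan2( sin Δλ · cos φ₂ , cos φ₁ · sin φ₂ − sin φ₁ · cos φ₂ · cos Δλ )
  = atan2(0.16294, -0.68799) = 166.676° → normalised to [0°, 360°): 166.676°.

166.7°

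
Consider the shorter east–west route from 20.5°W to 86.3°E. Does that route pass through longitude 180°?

Signed shortest Δλ = ((86.3 − -20.5 + 180) mod 360) − 180 = 106.8°.
Going east by 106.8° from -20.5° reaches +86.3° without touching 180°.

No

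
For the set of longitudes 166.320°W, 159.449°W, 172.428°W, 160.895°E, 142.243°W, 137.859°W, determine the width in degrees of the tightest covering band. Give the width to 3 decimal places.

Sort the longitudes: -172.428°, -166.320°, -159.449°, -142.243°, -137.859°, +160.895°.
Eastward gaps between consecutive values (wrapping around): 6.108°, 6.871°, 17.206°, 4.384°, 298.754°, 26.677°.
Largest gap = 298.754° ⇒ minimal covering band is its complement: 360° − 298.754° = 61.246°.
Band runs from +160.895° eastward to -137.859°, crossing the antimeridian.

61.246°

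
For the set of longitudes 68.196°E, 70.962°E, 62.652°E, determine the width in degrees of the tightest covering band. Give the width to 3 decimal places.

Sort the longitudes: +62.652°, +68.196°, +70.962°.
Eastward gaps between consecutive values (wrapping around): 5.544°, 2.766°, 351.690°.
Largest gap = 351.690° ⇒ minimal covering band is its complement: 360° − 351.690° = 8.310°.
Band runs from +62.652° eastward to +70.962°.

8.310°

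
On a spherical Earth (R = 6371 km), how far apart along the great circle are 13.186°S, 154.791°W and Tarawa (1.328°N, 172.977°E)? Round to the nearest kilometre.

3904 km

Δλ = 172.977 − -154.791 = 327.768°; wrapped into (−180°, 180°]: -32.232°.
Δφ = 1.328 − -13.186 = 14.514°.
a = sin²(Δφ/2) + cos φ₁ · cos φ₂ · sin²(Δλ/2) = 0.090957.
c = 2·atan2(√a, √(1−a)) = 0.61272 rad → d = 6371·c ≈ 3903.66 km.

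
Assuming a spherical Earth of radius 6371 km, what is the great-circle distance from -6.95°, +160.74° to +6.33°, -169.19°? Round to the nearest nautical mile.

Δλ = -169.19 − 160.74 = -329.93°; wrapped into (−180°, 180°]: 30.07°.
Δφ = 6.33 − -6.95 = 13.28°.
a = sin²(Δφ/2) + cos φ₁ · cos φ₂ · sin²(Δλ/2) = 0.079762.
c = 2·atan2(√a, √(1−a)) = 0.57263 rad → d = 6371·c ≈ 3648.25 km ≈ 1969.90 nmi.

1970 nmi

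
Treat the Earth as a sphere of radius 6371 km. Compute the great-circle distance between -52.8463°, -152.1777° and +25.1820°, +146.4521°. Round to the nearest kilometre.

Δλ = 146.4521 − -152.1777 = 298.6298°; wrapped into (−180°, 180°]: -61.3702°.
Δφ = 25.1820 − -52.8463 = 78.0283°.
a = sin²(Δφ/2) + cos φ₁ · cos φ₂ · sin²(Δλ/2) = 0.538623.
c = 2·atan2(√a, √(1−a)) = 1.64812 rad → d = 6371·c ≈ 10500.17 km.

10500 km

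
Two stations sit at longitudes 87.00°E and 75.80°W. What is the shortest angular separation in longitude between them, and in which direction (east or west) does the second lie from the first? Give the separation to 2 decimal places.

162.80° west

Raw difference: -75.80 − 87.00 = -162.8°.
Normalise into (−180°, 180°]: -162.8° stays -162.8°.
Negative ⇒ the second point lies to the west; separation 162.80°.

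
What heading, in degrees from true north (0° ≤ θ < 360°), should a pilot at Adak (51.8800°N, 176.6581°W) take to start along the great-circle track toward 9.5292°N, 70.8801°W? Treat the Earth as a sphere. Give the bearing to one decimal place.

71.7°

Δλ = -70.8801 − -176.6581 = 105.7780°.
θ = atan2( sin Δλ · cos φ₂ , cos φ₁ · sin φ₂ − sin φ₁ · cos φ₂ · cos Δλ )
  = atan2(0.94904, 0.31316) = 71.738° → normalised to [0°, 360°): 71.738°.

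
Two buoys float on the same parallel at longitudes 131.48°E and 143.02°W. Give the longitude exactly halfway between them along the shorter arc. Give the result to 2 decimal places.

174.23°E

Signed shortest Δλ from +131.48° to -143.02° is +85.50°.
Midpoint longitude = +131.48° + (+85.50°)/2 = +131.48° + 42.75° = +174.23°.
(The naïve average (+131.48 + -143.02)/2 = -5.77° is on the wrong side of the globe.)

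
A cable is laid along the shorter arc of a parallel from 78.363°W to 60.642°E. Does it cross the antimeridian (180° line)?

No

Signed shortest Δλ = ((60.642 − -78.363 + 180) mod 360) − 180 = 139.005°.
Going east by 139.005° from -78.363° reaches +60.642° without touching 180°.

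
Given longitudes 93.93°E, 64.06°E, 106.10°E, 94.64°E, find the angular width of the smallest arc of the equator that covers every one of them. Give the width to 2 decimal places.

42.04°

Sort the longitudes: +64.06°, +93.93°, +94.64°, +106.10°.
Eastward gaps between consecutive values (wrapping around): 29.87°, 0.71°, 11.46°, 317.96°.
Largest gap = 317.96° ⇒ minimal covering band is its complement: 360° − 317.96° = 42.04°.
Band runs from +64.06° eastward to +106.10°.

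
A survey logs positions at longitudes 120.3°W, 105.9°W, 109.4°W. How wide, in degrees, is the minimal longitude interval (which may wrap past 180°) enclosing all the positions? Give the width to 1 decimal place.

14.4°

Sort the longitudes: -120.3°, -109.4°, -105.9°.
Eastward gaps between consecutive values (wrapping around): 10.9°, 3.5°, 345.6°.
Largest gap = 345.6° ⇒ minimal covering band is its complement: 360° − 345.6° = 14.4°.
Band runs from -120.3° eastward to -105.9°.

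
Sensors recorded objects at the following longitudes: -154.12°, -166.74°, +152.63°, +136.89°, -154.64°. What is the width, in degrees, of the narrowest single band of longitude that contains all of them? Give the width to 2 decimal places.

Sort the longitudes: -166.74°, -154.64°, -154.12°, +136.89°, +152.63°.
Eastward gaps between consecutive values (wrapping around): 12.10°, 0.52°, 291.01°, 15.74°, 40.63°.
Largest gap = 291.01° ⇒ minimal covering band is its complement: 360° − 291.01° = 68.99°.
Band runs from +136.89° eastward to -154.12°, crossing the antimeridian.

68.99°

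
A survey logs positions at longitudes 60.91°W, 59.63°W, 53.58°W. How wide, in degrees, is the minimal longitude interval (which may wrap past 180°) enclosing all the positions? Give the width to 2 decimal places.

7.33°

Sort the longitudes: -60.91°, -59.63°, -53.58°.
Eastward gaps between consecutive values (wrapping around): 1.28°, 6.05°, 352.67°.
Largest gap = 352.67° ⇒ minimal covering band is its complement: 360° − 352.67° = 7.33°.
Band runs from -60.91° eastward to -53.58°.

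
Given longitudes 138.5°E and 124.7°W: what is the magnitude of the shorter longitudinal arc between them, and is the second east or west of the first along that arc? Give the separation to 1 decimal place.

96.8° east

Raw difference: -124.7 − 138.5 = -263.2°.
Normalise into (−180°, 180°]: -263.2° + 360° = 96.8°.
Positive ⇒ the second point lies to the east; separation 96.8°.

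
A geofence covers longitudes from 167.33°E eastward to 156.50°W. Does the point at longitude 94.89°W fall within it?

Band width going east from +167.33° to -156.50°: ((-156.50 − 167.33) mod 360) = 36.17°.
Offset of -94.89° east of the west edge: ((-94.89 − 167.33) mod 360) = 97.78°.
97.78° > 36.17° ⇒ outside.

No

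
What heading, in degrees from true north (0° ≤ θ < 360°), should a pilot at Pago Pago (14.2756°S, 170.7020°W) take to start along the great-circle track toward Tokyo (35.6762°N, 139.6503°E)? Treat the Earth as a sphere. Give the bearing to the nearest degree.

318°

Δλ = 139.6503 − -170.7020 = 310.3523°; wrapped into (−180°, 180°]: -49.6477°.
θ = atan2( sin Δλ · cos φ₂ , cos φ₁ · sin φ₂ − sin φ₁ · cos φ₂ · cos Δλ )
  = atan2(-0.61906, 0.69489) = -41.697° → normalised to [0°, 360°): 318.303°.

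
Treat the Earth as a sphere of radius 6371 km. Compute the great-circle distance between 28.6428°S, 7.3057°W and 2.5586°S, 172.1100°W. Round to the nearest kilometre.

16185 km

Δλ = -172.1100 − -7.3057 = -164.8043°.
Δφ = -2.5586 − -28.6428 = 26.0842°.
a = sin²(Δφ/2) + cos φ₁ · cos φ₂ · sin²(Δλ/2) = 0.912349.
c = 2·atan2(√a, √(1−a)) = 2.54046 rad → d = 6371·c ≈ 16185.29 km.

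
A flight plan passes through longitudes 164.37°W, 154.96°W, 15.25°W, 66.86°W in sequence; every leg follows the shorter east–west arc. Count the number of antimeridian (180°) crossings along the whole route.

0

Leg 1: -164.37° → -154.96°, shortest Δλ = 9.41° (east) — does not cross 180°.
Leg 2: -154.96° → -15.25°, shortest Δλ = 139.71° (east) — does not cross 180°.
Leg 3: -15.25° → -66.86°, shortest Δλ = -51.61° (west) — does not cross 180°.
Total crossings: 0.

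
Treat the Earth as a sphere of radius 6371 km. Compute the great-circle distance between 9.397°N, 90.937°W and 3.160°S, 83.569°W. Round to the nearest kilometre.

1617 km

Δλ = -83.569 − -90.937 = 7.368°.
Δφ = -3.160 − 9.397 = -12.557°.
a = sin²(Δφ/2) + cos φ₁ · cos φ₂ · sin²(Δλ/2) = 0.016027.
c = 2·atan2(√a, √(1−a)) = 0.25388 rad → d = 6371·c ≈ 1617.44 km.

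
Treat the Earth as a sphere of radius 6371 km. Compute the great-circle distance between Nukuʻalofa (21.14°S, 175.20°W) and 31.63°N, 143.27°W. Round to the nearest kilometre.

Δλ = -143.27 − -175.20 = 31.93°.
Δφ = 31.63 − -21.14 = 52.77°.
a = sin²(Δφ/2) + cos φ₁ · cos φ₂ · sin²(Δλ/2) = 0.257572.
c = 2·atan2(√a, √(1−a)) = 1.06460 rad → d = 6371·c ≈ 6782.55 km.

6783 km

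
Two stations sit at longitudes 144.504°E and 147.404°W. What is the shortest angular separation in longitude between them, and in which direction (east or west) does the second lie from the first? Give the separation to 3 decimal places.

68.092° east

Raw difference: -147.404 − 144.504 = -291.908°.
Normalise into (−180°, 180°]: -291.908° + 360° = 68.092°.
Positive ⇒ the second point lies to the east; separation 68.092°.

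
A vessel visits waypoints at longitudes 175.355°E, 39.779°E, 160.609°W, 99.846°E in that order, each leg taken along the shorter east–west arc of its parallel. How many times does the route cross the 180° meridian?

Leg 1: +175.355° → +39.779°, shortest Δλ = -135.576° (west) — does not cross 180°.
Leg 2: +39.779° → -160.609°, shortest Δλ = 159.612° (east) — crosses 180°.
Leg 3: -160.609° → +99.846°, shortest Δλ = -99.545° (west) — crosses 180°.
Total crossings: 2.

2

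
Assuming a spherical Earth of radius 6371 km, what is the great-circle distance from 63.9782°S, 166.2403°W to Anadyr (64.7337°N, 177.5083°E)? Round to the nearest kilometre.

Δλ = 177.5083 − -166.2403 = 343.7486°; wrapped into (−180°, 180°]: -16.2514°.
Δφ = 64.7337 − -63.9782 = 128.7119°.
a = sin²(Δφ/2) + cos φ₁ · cos φ₂ · sin²(Δλ/2) = 0.816443.
c = 2·atan2(√a, √(1−a)) = 2.25607 rad → d = 6371·c ≈ 14373.44 km.

14373 km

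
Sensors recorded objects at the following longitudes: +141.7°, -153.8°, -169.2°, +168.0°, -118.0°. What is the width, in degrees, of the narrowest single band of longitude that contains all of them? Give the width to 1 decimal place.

100.3°

Sort the longitudes: -169.2°, -153.8°, -118.0°, +141.7°, +168.0°.
Eastward gaps between consecutive values (wrapping around): 15.4°, 35.8°, 259.7°, 26.3°, 22.8°.
Largest gap = 259.7° ⇒ minimal covering band is its complement: 360° − 259.7° = 100.3°.
Band runs from +141.7° eastward to -118.0°, crossing the antimeridian.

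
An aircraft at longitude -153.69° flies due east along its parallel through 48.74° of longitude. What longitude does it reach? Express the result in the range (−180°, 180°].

-104.95°

Start at -153.69°; shift +48.74° → -104.95°.
-104.95° already lies in (−180°, 180°].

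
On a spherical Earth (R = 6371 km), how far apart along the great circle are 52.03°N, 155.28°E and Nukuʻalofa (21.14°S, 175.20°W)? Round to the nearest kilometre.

Δλ = -175.20 − 155.28 = -330.48°; wrapped into (−180°, 180°]: 29.52°.
Δφ = -21.14 − 52.03 = -73.17°.
a = sin²(Δφ/2) + cos φ₁ · cos φ₂ · sin²(Δλ/2) = 0.392481.
c = 2·atan2(√a, √(1−a)) = 1.35406 rad → d = 6371·c ≈ 8626.75 km.

8627 km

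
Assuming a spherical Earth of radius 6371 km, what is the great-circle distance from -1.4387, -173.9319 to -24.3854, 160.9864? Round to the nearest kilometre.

Δλ = 160.9864 − -173.9319 = 334.9183°; wrapped into (−180°, 180°]: -25.0817°.
Δφ = -24.3854 − -1.4387 = -22.9467°.
a = sin²(Δφ/2) + cos φ₁ · cos φ₂ · sin²(Δλ/2) = 0.082494.
c = 2·atan2(√a, √(1−a)) = 0.58264 rad → d = 6371·c ≈ 3712.02 km.

3712 km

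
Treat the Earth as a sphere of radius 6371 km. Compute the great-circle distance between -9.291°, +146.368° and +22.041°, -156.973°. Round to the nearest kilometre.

7089 km

Δλ = -156.973 − 146.368 = -303.341°; wrapped into (−180°, 180°]: 56.659°.
Δφ = 22.041 − -9.291 = 31.332°.
a = sin²(Δφ/2) + cos φ₁ · cos φ₂ · sin²(Δλ/2) = 0.278909.
c = 2·atan2(√a, √(1−a)) = 1.11277 rad → d = 6371·c ≈ 7089.44 km.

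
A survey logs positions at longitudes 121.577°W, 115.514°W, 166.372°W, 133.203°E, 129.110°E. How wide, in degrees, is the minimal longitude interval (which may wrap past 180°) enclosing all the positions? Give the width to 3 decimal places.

Sort the longitudes: -166.372°, -121.577°, -115.514°, +129.110°, +133.203°.
Eastward gaps between consecutive values (wrapping around): 44.795°, 6.063°, 244.624°, 4.093°, 60.425°.
Largest gap = 244.624° ⇒ minimal covering band is its complement: 360° − 244.624° = 115.376°.
Band runs from +129.110° eastward to -115.514°, crossing the antimeridian.

115.376°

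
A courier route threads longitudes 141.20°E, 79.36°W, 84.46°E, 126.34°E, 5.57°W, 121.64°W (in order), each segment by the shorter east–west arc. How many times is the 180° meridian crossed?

Leg 1: +141.20° → -79.36°, shortest Δλ = 139.44° (east) — crosses 180°.
Leg 2: -79.36° → +84.46°, shortest Δλ = 163.82° (east) — does not cross 180°.
Leg 3: +84.46° → +126.34°, shortest Δλ = 41.88° (east) — does not cross 180°.
Leg 4: +126.34° → -5.57°, shortest Δλ = -131.91° (west) — does not cross 180°.
Leg 5: -5.57° → -121.64°, shortest Δλ = -116.07° (west) — does not cross 180°.
Total crossings: 1.

1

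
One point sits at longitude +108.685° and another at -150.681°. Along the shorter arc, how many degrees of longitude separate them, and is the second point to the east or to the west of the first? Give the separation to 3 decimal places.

100.634° east

Raw difference: -150.681 − 108.685 = -259.366°.
Normalise into (−180°, 180°]: -259.366° + 360° = 100.634°.
Positive ⇒ the second point lies to the east; separation 100.634°.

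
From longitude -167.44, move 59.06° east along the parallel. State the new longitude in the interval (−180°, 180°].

Start at -167.44°; shift +59.06° → -108.38°.
-108.38° already lies in (−180°, 180°].

-108.38°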